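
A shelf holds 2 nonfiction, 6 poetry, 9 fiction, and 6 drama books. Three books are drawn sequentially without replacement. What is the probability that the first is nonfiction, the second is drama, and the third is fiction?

18/1771

Chain rule:
P = 2/23 × 6/22 × 9/21 = 108/10626 = 18/1771.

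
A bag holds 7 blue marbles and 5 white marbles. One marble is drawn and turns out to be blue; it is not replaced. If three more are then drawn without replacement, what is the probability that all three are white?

With the first marble removed, 5 white remain out of 11.
P = 5/11 × 4/10 × 3/9 = 60/990 = 2/33.

2/33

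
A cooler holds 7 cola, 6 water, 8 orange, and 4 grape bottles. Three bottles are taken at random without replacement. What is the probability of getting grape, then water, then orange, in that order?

8/575

Each draw changes the counts, so multiply the conditional probabilities along the sequence:
P = 4/25 × 6/24 × 8/23 = 192/13800 = 8/575.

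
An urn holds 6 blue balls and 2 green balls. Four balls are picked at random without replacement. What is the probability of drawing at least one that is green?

P(no green) = 6/8 × 5/7 × 4/6 × 3/5 = 360/1680 = 3/14.
P(at least one) = 1 − 3/14 = 11/14.

11/14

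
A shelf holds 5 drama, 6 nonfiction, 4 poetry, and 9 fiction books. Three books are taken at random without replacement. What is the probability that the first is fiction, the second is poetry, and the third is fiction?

6/253

Chain rule:
P = 9/24 × 4/23 × 8/22 = 288/12144 = 6/253.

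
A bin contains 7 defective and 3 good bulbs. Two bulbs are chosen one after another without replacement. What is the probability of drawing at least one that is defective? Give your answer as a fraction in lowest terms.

P(no defective) = 3/10 × 2/9 = 6/90 = 1/15.
P(at least one) = 1 − 1/15 = 14/15.

14/15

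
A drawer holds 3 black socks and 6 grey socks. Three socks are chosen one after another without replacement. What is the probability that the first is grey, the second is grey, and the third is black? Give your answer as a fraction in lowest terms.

Multiply the probability of each draw given the previous ones:
P = 6/9 × 5/8 × 3/7 = 90/504 = 5/28.

5/28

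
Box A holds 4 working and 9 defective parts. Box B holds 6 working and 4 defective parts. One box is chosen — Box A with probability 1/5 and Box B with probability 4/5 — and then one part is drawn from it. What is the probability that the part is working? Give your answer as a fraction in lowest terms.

176/325

From Box A: P(working) = 4/13.
From Box B: P(working) = 6/10.
Total probability = (1/5)(4/13) + (4/5)(6/10) = 176/325.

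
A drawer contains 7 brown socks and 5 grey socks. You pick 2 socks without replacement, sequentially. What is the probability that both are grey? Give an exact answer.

P = 5/12 × 4/11 = 20/132 = 5/33.

5/33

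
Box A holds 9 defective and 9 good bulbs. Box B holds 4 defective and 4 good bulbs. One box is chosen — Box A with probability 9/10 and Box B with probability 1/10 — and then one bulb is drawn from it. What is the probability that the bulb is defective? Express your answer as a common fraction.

1/2

From Box A: P(defective) = 9/18.
From Box B: P(defective) = 4/8.
Total probability = (9/10)(9/18) + (1/10)(4/8) = 1/2.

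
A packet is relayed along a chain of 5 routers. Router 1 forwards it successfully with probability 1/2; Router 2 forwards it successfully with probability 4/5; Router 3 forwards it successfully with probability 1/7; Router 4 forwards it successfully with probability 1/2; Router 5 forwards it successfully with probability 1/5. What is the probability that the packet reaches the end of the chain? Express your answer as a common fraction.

1/175

The events are sequential, so multiply the conditional probabilities:
P = 1/2 × 4/5 × 1/7 × 1/2 × 1/5 = 4/700 = 1/175.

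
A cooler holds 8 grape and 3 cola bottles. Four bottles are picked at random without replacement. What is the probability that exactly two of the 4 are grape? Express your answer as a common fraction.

14/55

One ordering (grape drawn first) has probability 8/11 × 7/10 × 3/9 × 2/8 = 336/7920 = 7/165.
There are C(4,2) = 6 such orderings, each equally likely, so P = 6 × 7/165 = 14/55.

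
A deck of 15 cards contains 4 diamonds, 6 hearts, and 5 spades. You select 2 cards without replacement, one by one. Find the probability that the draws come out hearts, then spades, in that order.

Each draw changes the counts, so multiply the conditional probabilities along the sequence:
P = 6/15 × 5/14 = 30/210 = 1/7.

1/7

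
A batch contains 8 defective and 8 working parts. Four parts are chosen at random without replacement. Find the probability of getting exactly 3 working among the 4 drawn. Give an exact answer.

One ordering (working drawn first) has probability 8/16 × 7/15 × 6/14 × 8/13 = 2688/43680 = 4/65.
There are C(4,3) = 4 such orderings, each equally likely, so P = 4 × 4/65 = 16/65.

16/65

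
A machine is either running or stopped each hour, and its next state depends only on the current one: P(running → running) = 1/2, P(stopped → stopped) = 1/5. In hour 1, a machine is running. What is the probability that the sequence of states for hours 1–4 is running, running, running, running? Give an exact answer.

Hour 1 is given. For each transition, use the conditional probability from the current state:
P(running | running) = 1/2; P(running | running) = 1/2; P(running | running) = 1/2.
P = 1/2 × 1/2 × 1/2 = 1/8.

1/8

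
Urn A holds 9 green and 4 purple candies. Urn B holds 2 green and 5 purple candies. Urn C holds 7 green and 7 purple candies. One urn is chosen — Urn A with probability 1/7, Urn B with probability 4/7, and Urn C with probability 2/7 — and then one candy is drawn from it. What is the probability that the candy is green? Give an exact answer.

258/637

From Urn A: P(green) = 9/13.
From Urn B: P(green) = 2/7.
From Urn C: P(green) = 7/14.
Total probability = (1/7)(9/13) + (4/7)(2/7) + (2/7)(7/14) = 258/637.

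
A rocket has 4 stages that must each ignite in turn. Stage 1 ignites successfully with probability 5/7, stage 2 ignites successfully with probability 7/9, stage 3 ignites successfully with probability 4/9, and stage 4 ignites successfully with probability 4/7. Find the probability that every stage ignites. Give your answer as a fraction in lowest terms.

The events are sequential, so multiply the conditional probabilities:
P = 5/7 × 7/9 × 4/9 × 4/7 = 560/3969 = 80/567.

80/567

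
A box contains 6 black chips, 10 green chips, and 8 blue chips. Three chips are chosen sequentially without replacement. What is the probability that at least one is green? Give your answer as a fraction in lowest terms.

P(no green) = 14/24 × 13/23 × 12/22 = 2184/12144 = 91/506.
P(at least one) = 1 − 91/506 = 415/506.

415/506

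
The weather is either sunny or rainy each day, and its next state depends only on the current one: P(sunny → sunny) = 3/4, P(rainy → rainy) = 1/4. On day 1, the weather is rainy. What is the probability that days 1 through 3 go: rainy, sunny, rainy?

3/16

Day 1 is given. For each transition, use the conditional probability from the current state:
P(sunny | rainy) = 3/4; P(rainy | sunny) = 1/4.
P = 3/4 × 1/4 = 3/16.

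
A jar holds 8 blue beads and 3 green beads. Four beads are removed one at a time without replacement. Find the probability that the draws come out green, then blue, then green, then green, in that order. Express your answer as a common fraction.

Multiply the probability of each draw given the previous ones:
P = 3/11 × 8/10 × 2/9 × 1/8 = 48/7920 = 1/165.

1/165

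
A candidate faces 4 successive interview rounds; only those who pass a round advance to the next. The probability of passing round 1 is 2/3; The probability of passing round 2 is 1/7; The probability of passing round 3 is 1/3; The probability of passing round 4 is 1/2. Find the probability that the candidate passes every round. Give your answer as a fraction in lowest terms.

Each stage is reached only if all earlier stages succeed, so
P = 2/3 × 1/7 × 1/3 × 1/2 = 2/126 = 1/63.

1/63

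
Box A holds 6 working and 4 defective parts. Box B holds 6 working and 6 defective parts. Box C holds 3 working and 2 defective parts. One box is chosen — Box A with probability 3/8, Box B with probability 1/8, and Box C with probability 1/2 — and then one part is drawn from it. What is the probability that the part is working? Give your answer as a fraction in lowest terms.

47/80

From Box A: P(working) = 6/10.
From Box B: P(working) = 6/12.
From Box C: P(working) = 3/5.
Total probability = (3/8)(6/10) + (1/8)(6/12) + (1/2)(3/5) = 47/80.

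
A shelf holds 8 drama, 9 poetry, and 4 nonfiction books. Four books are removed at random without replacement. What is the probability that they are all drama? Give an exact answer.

P = 8/21 × 7/20 × 6/19 × 5/18 = 1680/143640 = 2/171.

2/171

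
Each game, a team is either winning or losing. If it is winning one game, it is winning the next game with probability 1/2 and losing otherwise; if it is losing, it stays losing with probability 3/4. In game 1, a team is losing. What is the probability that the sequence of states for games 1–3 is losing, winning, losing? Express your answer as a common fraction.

1/8

Game 1 is given. For each transition, use the conditional probability from the current state:
P(winning | losing) = 1/4; P(losing | winning) = 1/2.
P = 1/4 × 1/2 = 1/8.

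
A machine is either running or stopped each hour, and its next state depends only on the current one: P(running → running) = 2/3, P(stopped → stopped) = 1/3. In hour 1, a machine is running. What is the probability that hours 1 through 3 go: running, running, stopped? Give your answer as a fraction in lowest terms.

Hour 1 is given. For each transition, use the conditional probability from the current state:
P(running | running) = 2/3; P(stopped | running) = 1/3.
P = 2/3 × 1/3 = 2/9.

2/9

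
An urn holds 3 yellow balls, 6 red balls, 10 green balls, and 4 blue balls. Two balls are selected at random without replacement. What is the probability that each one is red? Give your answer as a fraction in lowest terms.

15/253

P(every draw is red) = 6/23 × 5/22 = 30/506 = 15/253.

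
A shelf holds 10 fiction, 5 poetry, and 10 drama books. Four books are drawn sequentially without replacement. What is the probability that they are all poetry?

1/2530

P(all poetry) = 5/25 × 4/24 × 3/23 × 2/22 = 120/303600 = 1/2530.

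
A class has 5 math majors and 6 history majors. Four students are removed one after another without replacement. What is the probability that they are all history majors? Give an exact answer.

P(every draw is a history major) = 6/11 × 5/10 × 4/9 × 3/8 = 360/7920 = 1/22.

1/22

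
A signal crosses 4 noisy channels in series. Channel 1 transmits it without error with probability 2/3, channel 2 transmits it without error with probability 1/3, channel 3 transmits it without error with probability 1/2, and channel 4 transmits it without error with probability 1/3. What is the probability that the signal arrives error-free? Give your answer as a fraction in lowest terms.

1/27

The events are sequential, so multiply the conditional probabilities:
P = 2/3 × 1/3 × 1/2 × 1/3 = 2/54 = 1/27.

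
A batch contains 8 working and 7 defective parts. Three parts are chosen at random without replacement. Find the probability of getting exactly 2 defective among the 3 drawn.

24/65

One ordering (defective drawn first) has probability 7/15 × 6/14 × 8/13 = 336/2730 = 8/65.
There are C(3,2) = 3 such orderings, each equally likely, so P = 3 × 8/65 = 24/65.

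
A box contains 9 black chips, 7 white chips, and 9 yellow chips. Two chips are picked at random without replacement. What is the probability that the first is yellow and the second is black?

27/200

Chain rule:
P = 9/25 × 9/24 = 81/600 = 27/200.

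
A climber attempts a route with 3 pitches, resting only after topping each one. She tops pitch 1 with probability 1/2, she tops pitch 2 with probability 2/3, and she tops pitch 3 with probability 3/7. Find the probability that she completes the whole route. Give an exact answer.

1/7

Each stage is reached only if all earlier stages succeed, so
P = 1/2 × 2/3 × 3/7 = 6/42 = 1/7.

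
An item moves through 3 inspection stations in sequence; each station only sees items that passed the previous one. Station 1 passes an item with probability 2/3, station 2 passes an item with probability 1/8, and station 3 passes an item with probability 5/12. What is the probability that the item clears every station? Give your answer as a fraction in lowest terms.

5/144

The events are sequential, so multiply the conditional probabilities:
P = 2/3 × 1/8 × 5/12 = 10/288 = 5/144.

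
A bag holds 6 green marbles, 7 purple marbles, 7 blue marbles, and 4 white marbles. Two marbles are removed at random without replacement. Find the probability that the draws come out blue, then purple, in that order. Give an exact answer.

Chain rule:
P = 7/24 × 7/23 = 49/552.

49/552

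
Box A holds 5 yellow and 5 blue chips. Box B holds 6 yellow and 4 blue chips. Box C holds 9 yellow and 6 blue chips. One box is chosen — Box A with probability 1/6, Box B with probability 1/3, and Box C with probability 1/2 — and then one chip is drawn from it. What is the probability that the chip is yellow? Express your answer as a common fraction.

From Box A: P(yellow) = 5/10.
From Box B: P(yellow) = 6/10.
From Box C: P(yellow) = 9/15.
Total probability = (1/6)(5/10) + (1/3)(6/10) + (1/2)(9/15) = 7/12.

7/12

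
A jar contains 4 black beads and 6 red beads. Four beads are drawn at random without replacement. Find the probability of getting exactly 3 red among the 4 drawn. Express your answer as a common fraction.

8/21

One ordering (red drawn first) has probability 6/10 × 5/9 × 4/8 × 4/7 = 480/5040 = 2/21.
There are C(4,3) = 4 such orderings, each equally likely, so P = 4 × 2/21 = 8/21.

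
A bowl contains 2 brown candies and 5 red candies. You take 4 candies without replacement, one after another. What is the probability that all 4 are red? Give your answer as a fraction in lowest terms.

P = 5/7 × 4/6 × 3/5 × 2/4 = 120/840 = 1/7.

1/7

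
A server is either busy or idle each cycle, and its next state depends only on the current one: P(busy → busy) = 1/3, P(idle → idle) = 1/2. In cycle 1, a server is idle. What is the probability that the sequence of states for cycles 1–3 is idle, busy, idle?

1/3

Cycle 1 is given. For each transition, use the conditional probability from the current state:
P(busy | idle) = 1/2; P(idle | busy) = 2/3.
P = 1/2 × 2/3 = 2/6 = 1/3.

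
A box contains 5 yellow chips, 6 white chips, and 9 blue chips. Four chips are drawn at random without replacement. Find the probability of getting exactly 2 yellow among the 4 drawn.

One ordering (yellow drawn first) has probability 5/20 × 4/19 × 15/18 × 14/17 = 4200/116280 = 35/969.
There are C(4,2) = 6 such orderings, each equally likely, so P = 6 × 35/969 = 70/323.

70/323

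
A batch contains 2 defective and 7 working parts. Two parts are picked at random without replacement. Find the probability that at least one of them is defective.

5/12

P(no defective) = 7/9 × 6/8 = 42/72 = 7/12.
P(at least one) = 1 − 7/12 = 5/12.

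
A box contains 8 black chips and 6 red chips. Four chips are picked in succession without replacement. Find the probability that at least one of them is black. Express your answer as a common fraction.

P(no black) = 6/14 × 5/13 × 4/12 × 3/11 = 360/24024 = 15/1001.
P(at least one) = 1 − 15/1001 = 986/1001.

986/1001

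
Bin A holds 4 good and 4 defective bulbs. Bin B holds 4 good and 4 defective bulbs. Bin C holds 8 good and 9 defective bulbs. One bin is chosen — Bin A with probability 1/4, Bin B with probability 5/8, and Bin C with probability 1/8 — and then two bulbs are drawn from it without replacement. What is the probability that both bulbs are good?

From Bin A: P(both good) = (4/8)(3/7) = 3/14.
From Bin B: P(both good) = (4/8)(3/7) = 3/14.
From Bin C: P(both good) = (8/17)(7/16) = 7/34.
Total probability = (1/4)(3/14) + (5/8)(3/14) + (1/8)(7/34) = 29/136.

29/136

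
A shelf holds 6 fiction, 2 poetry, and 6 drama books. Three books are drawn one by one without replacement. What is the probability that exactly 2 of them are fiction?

One ordering (fiction drawn first) has probability 6/14 × 5/13 × 8/12 = 240/2184 = 10/91.
There are C(3,2) = 3 such orderings, each equally likely, so P = 3 × 10/91 = 30/91.

30/91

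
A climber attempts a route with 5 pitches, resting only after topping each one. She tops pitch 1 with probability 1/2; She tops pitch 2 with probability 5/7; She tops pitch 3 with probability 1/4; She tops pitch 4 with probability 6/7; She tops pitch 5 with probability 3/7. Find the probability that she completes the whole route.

45/1372

The events are sequential, so multiply the conditional probabilities:
P = 1/2 × 5/7 × 1/4 × 6/7 × 3/7 = 90/2744 = 45/1372.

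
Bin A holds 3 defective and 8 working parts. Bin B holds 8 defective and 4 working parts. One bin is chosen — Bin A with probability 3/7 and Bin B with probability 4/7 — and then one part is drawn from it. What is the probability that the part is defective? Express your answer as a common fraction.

115/231

From Bin A: P(defective) = 3/11.
From Bin B: P(defective) = 8/12.
Total probability = (3/7)(3/11) + (4/7)(8/12) = 115/231.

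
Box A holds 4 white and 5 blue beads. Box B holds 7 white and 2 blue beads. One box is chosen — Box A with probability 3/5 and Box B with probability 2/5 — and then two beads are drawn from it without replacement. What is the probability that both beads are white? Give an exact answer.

1/3

From Box A: P(both white) = (4/9)(3/8) = 1/6.
From Box B: P(both white) = (7/9)(6/8) = 7/12.
Total probability = (3/5)(1/6) + (2/5)(7/12) = 1/3.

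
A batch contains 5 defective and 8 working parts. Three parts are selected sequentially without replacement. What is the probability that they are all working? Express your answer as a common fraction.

28/143

P = 8/13 × 7/12 × 6/11 = 336/1716 = 28/143.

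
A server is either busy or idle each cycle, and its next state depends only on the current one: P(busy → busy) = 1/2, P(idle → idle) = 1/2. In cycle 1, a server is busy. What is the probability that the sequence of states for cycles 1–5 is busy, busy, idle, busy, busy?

1/16

Cycle 1 is given. For each transition, use the conditional probability from the current state:
P(busy | busy) = 1/2; P(idle | busy) = 1/2; P(busy | idle) = 1/2; P(busy | busy) = 1/2.
P = 1/2 × 1/2 × 1/2 × 1/2 = 1/16.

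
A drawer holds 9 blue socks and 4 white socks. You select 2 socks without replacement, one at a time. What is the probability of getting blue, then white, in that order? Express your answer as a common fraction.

3/13

Chain rule:
P = 9/13 × 4/12 = 36/156 = 3/13.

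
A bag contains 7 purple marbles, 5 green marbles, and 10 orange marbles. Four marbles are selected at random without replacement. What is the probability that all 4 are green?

P(all green) = 5/22 × 4/21 × 3/20 × 2/19 = 120/175560 = 1/1463.

1/1463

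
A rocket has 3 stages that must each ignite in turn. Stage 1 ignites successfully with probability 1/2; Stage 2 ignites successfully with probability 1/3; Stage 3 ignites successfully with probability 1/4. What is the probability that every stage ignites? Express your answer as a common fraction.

1/24

Multiplying along the chain,
P = 1/2 × 1/3 × 1/4 = 1/24.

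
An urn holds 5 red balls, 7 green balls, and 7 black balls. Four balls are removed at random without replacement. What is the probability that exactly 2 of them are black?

231/646

One ordering (black drawn first) has probability 7/19 × 6/18 × 12/17 × 11/16 = 5544/93024 = 77/1292.
There are C(4,2) = 6 such orderings, each equally likely, so P = 6 × 77/1292 = 231/646.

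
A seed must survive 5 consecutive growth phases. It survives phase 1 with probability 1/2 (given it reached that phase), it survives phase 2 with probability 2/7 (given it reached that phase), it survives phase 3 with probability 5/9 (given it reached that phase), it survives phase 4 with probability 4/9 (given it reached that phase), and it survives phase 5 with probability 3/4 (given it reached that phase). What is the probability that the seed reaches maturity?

5/189

Each stage is reached only if all earlier stages succeed, so
P = 1/2 × 2/7 × 5/9 × 4/9 × 3/4 = 120/4536 = 5/189.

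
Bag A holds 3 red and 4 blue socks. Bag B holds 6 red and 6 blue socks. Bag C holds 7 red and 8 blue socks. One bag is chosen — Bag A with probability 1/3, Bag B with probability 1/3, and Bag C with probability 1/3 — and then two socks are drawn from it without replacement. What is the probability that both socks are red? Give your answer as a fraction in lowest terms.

From Bag A: P(both red) = (3/7)(2/6) = 1/7.
From Bag B: P(both red) = (6/12)(5/11) = 5/22.
From Bag C: P(both red) = (7/15)(6/14) = 1/5.
Total probability = (1/3)(1/7) + (1/3)(5/22) + (1/3)(1/5) = 439/2310.

439/2310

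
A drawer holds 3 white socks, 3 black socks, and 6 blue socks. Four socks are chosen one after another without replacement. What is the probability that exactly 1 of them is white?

28/55

One ordering (white drawn first) has probability 3/12 × 9/11 × 8/10 × 7/9 = 1512/11880 = 7/55.
There are C(4,1) = 4 such orderings, each equally likely, so P = 4 × 7/55 = 28/55.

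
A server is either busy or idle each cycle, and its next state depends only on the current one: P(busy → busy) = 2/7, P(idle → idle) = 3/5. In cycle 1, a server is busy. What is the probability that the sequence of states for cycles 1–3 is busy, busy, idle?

Cycle 1 is given. For each transition, use the conditional probability from the current state:
P(busy | busy) = 2/7; P(idle | busy) = 5/7.
P = 2/7 × 5/7 = 10/49.

10/49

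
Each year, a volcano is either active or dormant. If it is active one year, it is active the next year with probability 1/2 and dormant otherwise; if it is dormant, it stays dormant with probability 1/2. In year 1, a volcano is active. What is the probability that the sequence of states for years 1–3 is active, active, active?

1/4

Year 1 is given. For each transition, use the conditional probability from the current state:
P(active | active) = 1/2; P(active | active) = 1/2.
P = 1/2 × 1/2 = 1/4.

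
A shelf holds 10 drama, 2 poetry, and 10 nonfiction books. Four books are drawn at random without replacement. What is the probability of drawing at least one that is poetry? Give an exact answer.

P(no poetry) = 20/22 × 19/21 × 18/20 × 17/19 = 116280/175560 = 51/77.
P(at least one) = 1 − 51/77 = 26/77.

26/77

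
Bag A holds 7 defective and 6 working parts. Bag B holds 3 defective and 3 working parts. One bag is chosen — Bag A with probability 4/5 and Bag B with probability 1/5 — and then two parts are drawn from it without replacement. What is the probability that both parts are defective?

83/325

From Bag A: P(both defective) = (7/13)(6/12) = 7/26.
From Bag B: P(both defective) = (3/6)(2/5) = 1/5.
Total probability = (4/5)(7/26) + (1/5)(1/5) = 83/325.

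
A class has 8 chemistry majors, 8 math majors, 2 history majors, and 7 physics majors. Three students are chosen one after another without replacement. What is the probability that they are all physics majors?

7/460

P(all physics majors) = 7/25 × 6/24 × 5/23 = 210/13800 = 7/460.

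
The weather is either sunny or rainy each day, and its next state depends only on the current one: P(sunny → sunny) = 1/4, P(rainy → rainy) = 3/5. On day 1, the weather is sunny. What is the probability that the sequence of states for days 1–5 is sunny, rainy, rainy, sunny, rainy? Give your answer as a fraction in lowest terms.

Day 1 is given. For each transition, use the conditional probability from the current state:
P(rainy | sunny) = 3/4; P(rainy | rainy) = 3/5; P(sunny | rainy) = 2/5; P(rainy | sunny) = 3/4.
P = 3/4 × 3/5 × 2/5 × 3/4 = 54/400 = 27/200.

27/200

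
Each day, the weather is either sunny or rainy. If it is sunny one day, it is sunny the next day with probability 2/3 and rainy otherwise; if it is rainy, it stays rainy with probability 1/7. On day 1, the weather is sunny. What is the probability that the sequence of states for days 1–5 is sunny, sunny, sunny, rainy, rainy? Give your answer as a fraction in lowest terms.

Day 1 is given. For each transition, use the conditional probability from the current state:
P(sunny | sunny) = 2/3; P(sunny | sunny) = 2/3; P(rainy | sunny) = 1/3; P(rainy | rainy) = 1/7.
P = 2/3 × 2/3 × 1/3 × 1/7 = 4/189.

4/189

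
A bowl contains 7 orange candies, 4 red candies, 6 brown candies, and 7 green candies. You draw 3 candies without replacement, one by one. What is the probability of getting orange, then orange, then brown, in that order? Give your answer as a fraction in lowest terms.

21/1012

Multiply the probability of each draw given the previous ones:
P = 7/24 × 6/23 × 6/22 = 252/12144 = 21/1012.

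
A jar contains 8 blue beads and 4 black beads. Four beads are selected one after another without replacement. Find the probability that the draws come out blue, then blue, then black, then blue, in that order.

56/495

Each draw changes the counts, so multiply the conditional probabilities along the sequence:
P = 8/12 × 7/11 × 4/10 × 6/9 = 1344/11880 = 56/495.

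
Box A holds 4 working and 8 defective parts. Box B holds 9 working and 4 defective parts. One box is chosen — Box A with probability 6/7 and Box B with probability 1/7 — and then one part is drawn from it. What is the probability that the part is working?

From Box A: P(working) = 4/12.
From Box B: P(working) = 9/13.
Total probability = (6/7)(4/12) + (1/7)(9/13) = 5/13.

5/13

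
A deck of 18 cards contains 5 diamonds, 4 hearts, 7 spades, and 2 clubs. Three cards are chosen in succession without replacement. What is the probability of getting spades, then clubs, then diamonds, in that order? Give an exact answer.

35/2448

Each draw changes the counts, so multiply the conditional probabilities along the sequence:
P = 7/18 × 2/17 × 5/16 = 70/4896 = 35/2448.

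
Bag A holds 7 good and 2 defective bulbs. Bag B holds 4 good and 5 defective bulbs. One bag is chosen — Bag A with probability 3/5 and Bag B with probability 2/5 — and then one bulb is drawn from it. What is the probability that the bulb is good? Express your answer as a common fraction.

From Bag A: P(good) = 7/9.
From Bag B: P(good) = 4/9.
Total probability = (3/5)(7/9) + (2/5)(4/9) = 29/45.

29/45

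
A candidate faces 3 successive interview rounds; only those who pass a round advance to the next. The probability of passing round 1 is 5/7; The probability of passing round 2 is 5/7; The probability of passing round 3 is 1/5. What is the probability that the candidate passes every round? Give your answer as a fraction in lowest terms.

5/49

Multiplying along the chain,
P = 5/7 × 5/7 × 1/5 = 25/245 = 5/49.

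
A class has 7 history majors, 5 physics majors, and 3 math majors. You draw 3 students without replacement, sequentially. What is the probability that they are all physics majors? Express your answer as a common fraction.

P(every draw is a physics major) = 5/15 × 4/14 × 3/13 = 60/2730 = 2/91.

2/91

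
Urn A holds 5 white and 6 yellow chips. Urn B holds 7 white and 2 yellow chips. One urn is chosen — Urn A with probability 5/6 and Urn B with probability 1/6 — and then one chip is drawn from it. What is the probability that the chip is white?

From Urn A: P(white) = 5/11.
From Urn B: P(white) = 7/9.
Total probability = (5/6)(5/11) + (1/6)(7/9) = 151/297.

151/297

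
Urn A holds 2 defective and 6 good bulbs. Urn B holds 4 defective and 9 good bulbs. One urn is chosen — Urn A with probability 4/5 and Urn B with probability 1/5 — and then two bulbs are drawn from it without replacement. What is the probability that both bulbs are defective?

From Urn A: P(both defective) = (2/8)(1/7) = 1/28.
From Urn B: P(both defective) = (4/13)(3/12) = 1/13.
Total probability = (4/5)(1/28) + (1/5)(1/13) = 4/91.

4/91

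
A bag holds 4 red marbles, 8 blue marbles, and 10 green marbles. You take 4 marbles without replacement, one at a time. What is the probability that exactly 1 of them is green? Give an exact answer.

40/133

One ordering (green drawn first) has probability 10/22 × 12/21 × 11/20 × 10/19 = 13200/175560 = 10/133.
There are C(4,1) = 4 such orderings, each equally likely, so P = 4 × 10/133 = 40/133.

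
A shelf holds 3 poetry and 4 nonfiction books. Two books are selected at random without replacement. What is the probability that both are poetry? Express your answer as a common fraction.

1/7

P(every draw is poetry) = 3/7 × 2/6 = 6/42 = 1/7.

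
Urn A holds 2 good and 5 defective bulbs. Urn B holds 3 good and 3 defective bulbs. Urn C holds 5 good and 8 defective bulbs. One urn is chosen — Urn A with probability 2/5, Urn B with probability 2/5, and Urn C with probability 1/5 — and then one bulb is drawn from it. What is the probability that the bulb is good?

From Urn A: P(good) = 2/7.
From Urn B: P(good) = 3/6.
From Urn C: P(good) = 5/13.
Total probability = (2/5)(2/7) + (2/5)(3/6) + (1/5)(5/13) = 178/455.

178/455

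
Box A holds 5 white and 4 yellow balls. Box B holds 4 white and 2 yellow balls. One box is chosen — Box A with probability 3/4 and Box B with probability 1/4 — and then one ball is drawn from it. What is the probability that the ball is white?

From Box A: P(white) = 5/9.
From Box B: P(white) = 4/6.
Total probability = (3/4)(5/9) + (1/4)(4/6) = 7/12.

7/12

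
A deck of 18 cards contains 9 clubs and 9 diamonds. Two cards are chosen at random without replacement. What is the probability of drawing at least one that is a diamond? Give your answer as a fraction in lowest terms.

13/17

P(no diamonds) = 9/18 × 8/17 = 72/306 = 4/17.
P(at least one) = 1 − 4/17 = 13/17.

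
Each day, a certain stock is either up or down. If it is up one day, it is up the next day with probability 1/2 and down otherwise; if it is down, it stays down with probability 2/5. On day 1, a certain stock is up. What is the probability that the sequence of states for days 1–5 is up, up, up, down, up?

Day 1 is given. For each transition, use the conditional probability from the current state:
P(up | up) = 1/2; P(up | up) = 1/2; P(down | up) = 1/2; P(up | down) = 3/5.
P = 1/2 × 1/2 × 1/2 × 3/5 = 3/40.

3/40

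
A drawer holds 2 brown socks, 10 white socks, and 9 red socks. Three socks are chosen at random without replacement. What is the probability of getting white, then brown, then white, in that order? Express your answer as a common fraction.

3/133

Each draw changes the counts, so multiply the conditional probabilities along the sequence:
P = 10/21 × 2/20 × 9/19 = 180/7980 = 3/133.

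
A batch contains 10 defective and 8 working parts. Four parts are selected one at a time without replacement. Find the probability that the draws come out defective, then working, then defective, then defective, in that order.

4/51

Multiply the probability of each draw given the previous ones:
P = 10/18 × 8/17 × 9/16 × 8/15 = 5760/73440 = 4/51.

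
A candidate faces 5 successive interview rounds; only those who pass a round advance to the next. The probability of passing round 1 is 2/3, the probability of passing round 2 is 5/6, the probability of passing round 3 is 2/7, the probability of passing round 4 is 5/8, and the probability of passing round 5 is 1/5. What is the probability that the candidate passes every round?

5/252

Multiplying along the chain,
P = 2/3 × 5/6 × 2/7 × 5/8 × 1/5 = 100/5040 = 5/252.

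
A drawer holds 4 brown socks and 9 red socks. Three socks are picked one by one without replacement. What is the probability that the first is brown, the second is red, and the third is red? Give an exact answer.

24/143

Multiply the probability of each draw given the previous ones:
P = 4/13 × 9/12 × 8/11 = 288/1716 = 24/143.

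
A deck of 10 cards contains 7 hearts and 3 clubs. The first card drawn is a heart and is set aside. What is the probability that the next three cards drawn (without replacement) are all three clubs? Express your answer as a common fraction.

After the first draw, 3 of the remaining 9 cards are clubs.
P = 3/9 × 2/8 × 1/7 = 6/504 = 1/84.

1/84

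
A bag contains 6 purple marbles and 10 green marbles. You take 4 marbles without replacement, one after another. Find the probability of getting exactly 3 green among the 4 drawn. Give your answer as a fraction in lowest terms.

36/91

One ordering (green drawn first) has probability 10/16 × 9/15 × 8/14 × 6/13 = 4320/43680 = 9/91.
There are C(4,3) = 4 such orderings, each equally likely, so P = 4 × 9/91 = 36/91.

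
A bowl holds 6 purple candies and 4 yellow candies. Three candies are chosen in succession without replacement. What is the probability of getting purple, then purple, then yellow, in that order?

1/6

Chain rule:
P = 6/10 × 5/9 × 4/8 = 120/720 = 1/6.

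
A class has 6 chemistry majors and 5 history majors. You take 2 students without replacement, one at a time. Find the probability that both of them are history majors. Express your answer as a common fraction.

P(every draw is a history major) = 5/11 × 4/10 = 20/110 = 2/11.

2/11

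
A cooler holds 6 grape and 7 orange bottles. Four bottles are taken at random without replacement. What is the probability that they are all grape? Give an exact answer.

P = 6/13 × 5/12 × 4/11 × 3/10 = 360/17160 = 3/143.

3/143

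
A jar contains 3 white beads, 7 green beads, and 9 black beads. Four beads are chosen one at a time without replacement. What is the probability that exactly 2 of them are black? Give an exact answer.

One ordering (black drawn first) has probability 9/19 × 8/18 × 10/17 × 9/16 = 6480/93024 = 45/646.
There are C(4,2) = 6 such orderings, each equally likely, so P = 6 × 45/646 = 135/323.

135/323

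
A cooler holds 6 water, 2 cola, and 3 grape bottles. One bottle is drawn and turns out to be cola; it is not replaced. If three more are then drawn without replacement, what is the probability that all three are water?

After the first draw, 6 of the remaining 10 bottles are water.
P = 6/10 × 5/9 × 4/8 = 120/720 = 1/6.

1/6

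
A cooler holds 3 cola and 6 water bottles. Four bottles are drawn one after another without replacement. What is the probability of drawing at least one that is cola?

P(no cola) = 6/9 × 5/8 × 4/7 × 3/6 = 360/3024 = 5/42.
P(at least one) = 1 − 5/42 = 37/42.

37/42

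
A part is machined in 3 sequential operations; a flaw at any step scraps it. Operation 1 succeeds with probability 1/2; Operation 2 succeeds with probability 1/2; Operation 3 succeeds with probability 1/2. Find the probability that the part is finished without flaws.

1/8

Each stage is reached only if all earlier stages succeed, so
P = 1/2 × 1/2 × 1/2 = 1/8.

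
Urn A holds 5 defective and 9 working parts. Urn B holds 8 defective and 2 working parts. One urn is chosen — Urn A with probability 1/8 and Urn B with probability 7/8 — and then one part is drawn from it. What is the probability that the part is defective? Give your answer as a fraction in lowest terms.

417/560

From Urn A: P(defective) = 5/14.
From Urn B: P(defective) = 8/10.
Total probability = (1/8)(5/14) + (7/8)(8/10) = 417/560.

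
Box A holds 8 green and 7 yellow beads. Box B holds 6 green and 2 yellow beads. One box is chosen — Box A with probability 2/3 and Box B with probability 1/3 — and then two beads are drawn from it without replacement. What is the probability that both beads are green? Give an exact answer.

From Box A: P(both green) = (8/15)(7/14) = 4/15.
From Box B: P(both green) = (6/8)(5/7) = 15/28.
Total probability = (2/3)(4/15) + (1/3)(15/28) = 449/1260.

449/1260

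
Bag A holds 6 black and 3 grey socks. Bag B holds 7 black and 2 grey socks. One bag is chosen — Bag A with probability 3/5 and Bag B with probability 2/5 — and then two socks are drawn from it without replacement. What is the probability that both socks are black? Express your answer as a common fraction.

29/60

From Bag A: P(both black) = (6/9)(5/8) = 5/12.
From Bag B: P(both black) = (7/9)(6/8) = 7/12.
Total probability = (3/5)(5/12) + (2/5)(7/12) = 29/60.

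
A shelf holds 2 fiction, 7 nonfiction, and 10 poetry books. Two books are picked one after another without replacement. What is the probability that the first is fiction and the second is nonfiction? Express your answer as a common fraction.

Chain rule:
P = 2/19 × 7/18 = 14/342 = 7/171.

7/171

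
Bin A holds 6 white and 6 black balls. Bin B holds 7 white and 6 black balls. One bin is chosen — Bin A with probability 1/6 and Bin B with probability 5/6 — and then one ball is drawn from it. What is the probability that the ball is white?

83/156

From Bin A: P(white) = 6/12.
From Bin B: P(white) = 7/13.
Total probability = (1/6)(6/12) + (5/6)(7/13) = 83/156.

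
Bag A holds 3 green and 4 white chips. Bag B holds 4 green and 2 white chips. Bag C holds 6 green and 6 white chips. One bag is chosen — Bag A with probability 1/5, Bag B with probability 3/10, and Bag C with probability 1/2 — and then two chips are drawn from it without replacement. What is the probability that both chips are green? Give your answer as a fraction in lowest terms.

From Bag A: P(both green) = (3/7)(2/6) = 1/7.
From Bag B: P(both green) = (4/6)(3/5) = 2/5.
From Bag C: P(both green) = (6/12)(5/11) = 5/22.
Total probability = (1/5)(1/7) + (3/10)(2/5) + (1/2)(5/22) = 2019/7700.

2019/7700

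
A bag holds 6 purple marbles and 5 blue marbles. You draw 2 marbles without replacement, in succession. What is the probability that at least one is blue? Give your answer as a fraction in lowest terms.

P(no blue) = 6/11 × 5/10 = 30/110 = 3/11.
P(at least one) = 1 − 3/11 = 8/11.

8/11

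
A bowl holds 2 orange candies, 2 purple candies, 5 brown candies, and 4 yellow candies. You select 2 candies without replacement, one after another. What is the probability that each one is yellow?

P(all yellow) = 4/13 × 3/12 = 12/156 = 1/13.

1/13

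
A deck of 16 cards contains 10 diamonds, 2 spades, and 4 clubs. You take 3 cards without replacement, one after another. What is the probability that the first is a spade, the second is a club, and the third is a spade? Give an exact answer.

Multiply the probability of each draw given the previous ones:
P = 2/16 × 4/15 × 1/14 = 8/3360 = 1/420.

1/420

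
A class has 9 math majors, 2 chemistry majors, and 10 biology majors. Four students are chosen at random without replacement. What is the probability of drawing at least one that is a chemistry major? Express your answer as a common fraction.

37/105

P(no chemistry majors) = 19/21 × 18/20 × 17/19 × 16/18 = 93024/143640 = 68/105.
P(at least one) = 1 − 68/105 = 37/105.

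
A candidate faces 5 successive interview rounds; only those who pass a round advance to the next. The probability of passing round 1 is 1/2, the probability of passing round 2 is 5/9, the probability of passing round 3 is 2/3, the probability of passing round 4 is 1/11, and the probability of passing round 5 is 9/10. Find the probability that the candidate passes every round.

Multiplying along the chain,
P = 1/2 × 5/9 × 2/3 × 1/11 × 9/10 = 90/5940 = 1/66.

1/66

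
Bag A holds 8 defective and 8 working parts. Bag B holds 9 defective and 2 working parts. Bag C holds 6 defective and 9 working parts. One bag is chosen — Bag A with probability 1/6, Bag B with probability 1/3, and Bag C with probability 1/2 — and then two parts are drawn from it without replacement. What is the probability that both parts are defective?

4553/13860

From Bag A: P(both defective) = (8/16)(7/15) = 7/30.
From Bag B: P(both defective) = (9/11)(8/10) = 36/55.
From Bag C: P(both defective) = (6/15)(5/14) = 1/7.
Total probability = (1/6)(7/30) + (1/3)(36/55) + (1/2)(1/7) = 4553/13860.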